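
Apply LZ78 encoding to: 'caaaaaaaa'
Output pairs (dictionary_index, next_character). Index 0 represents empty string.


LZ78 encoding steps:
Dictionary: {0: ''}
Step 1: w='' (idx 0), next='c' -> output (0, 'c'), add 'c' as idx 1
Step 2: w='' (idx 0), next='a' -> output (0, 'a'), add 'a' as idx 2
Step 3: w='a' (idx 2), next='a' -> output (2, 'a'), add 'aa' as idx 3
Step 4: w='aa' (idx 3), next='a' -> output (3, 'a'), add 'aaa' as idx 4
Step 5: w='aa' (idx 3), end of input -> output (3, '')


Encoded: [(0, 'c'), (0, 'a'), (2, 'a'), (3, 'a'), (3, '')]


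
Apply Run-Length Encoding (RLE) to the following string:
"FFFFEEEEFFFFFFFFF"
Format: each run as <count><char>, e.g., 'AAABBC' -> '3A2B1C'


Scanning runs left to right:
  i=0: run of 'F' x 4 -> '4F'
  i=4: run of 'E' x 4 -> '4E'
  i=8: run of 'F' x 9 -> '9F'

RLE = 4F4E9F


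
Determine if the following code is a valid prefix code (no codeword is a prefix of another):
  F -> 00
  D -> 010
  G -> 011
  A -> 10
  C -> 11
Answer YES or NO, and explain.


Checking each pair (does one codeword prefix another?):
  F='00' vs D='010': no prefix
  F='00' vs G='011': no prefix
  F='00' vs A='10': no prefix
  F='00' vs C='11': no prefix
  D='010' vs F='00': no prefix
  D='010' vs G='011': no prefix
  D='010' vs A='10': no prefix
  D='010' vs C='11': no prefix
  G='011' vs F='00': no prefix
  G='011' vs D='010': no prefix
  G='011' vs A='10': no prefix
  G='011' vs C='11': no prefix
  A='10' vs F='00': no prefix
  A='10' vs D='010': no prefix
  A='10' vs G='011': no prefix
  A='10' vs C='11': no prefix
  C='11' vs F='00': no prefix
  C='11' vs D='010': no prefix
  C='11' vs G='011': no prefix
  C='11' vs A='10': no prefix
No violation found over all pairs.

YES -- this is a valid prefix code. No codeword is a prefix of any other codeword.


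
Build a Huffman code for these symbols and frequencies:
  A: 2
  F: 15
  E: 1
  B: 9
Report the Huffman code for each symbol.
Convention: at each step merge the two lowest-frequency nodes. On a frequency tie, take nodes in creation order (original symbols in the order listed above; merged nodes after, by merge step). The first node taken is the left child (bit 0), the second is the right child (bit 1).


Huffman tree construction:
Step 1: Merge E(1) + A(2) = 3
Step 2: Merge (E+A)(3) + B(9) = 12
Step 3: Merge ((E+A)+B)(12) + F(15) = 27
Read each symbol's code off the tree from the root (left child = 0, right child = 1).

Codes:
  A: 001 (length 3)
  F: 1 (length 1)
  E: 000 (length 3)
  B: 01 (length 2)
Average code length: 42/27 = 1.5556 bits/symbol


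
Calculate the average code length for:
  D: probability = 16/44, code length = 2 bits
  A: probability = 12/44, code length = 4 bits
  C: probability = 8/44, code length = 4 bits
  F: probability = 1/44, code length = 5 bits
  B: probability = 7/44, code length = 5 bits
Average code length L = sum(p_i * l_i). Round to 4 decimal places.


Weighted contributions p_i * l_i:
  D: (16/44) * 2 = 32/44
  A: (12/44) * 4 = 48/44
  C: (8/44) * 4 = 32/44
  F: (1/44) * 5 = 5/44
  B: (7/44) * 5 = 35/44
Sum = (32 + 48 + 32 + 5 + 35)/44 = 152/44

L = 152/44 = 3.4545 bits/symbol


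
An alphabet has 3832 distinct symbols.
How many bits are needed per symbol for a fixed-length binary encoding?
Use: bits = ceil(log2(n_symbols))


log2(3832) = 11.9039
Bracket: 2^11 = 2048 < 3832 <= 2^12 = 4096
So ceil(log2(3832)) = 12

bits = ceil(log2(3832)) = ceil(11.9039) = 12 bits


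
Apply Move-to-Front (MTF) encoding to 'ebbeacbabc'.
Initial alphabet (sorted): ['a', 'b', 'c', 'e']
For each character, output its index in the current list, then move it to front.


MTF encoding:
'e': index 3 in ['a', 'b', 'c', 'e'] -> ['e', 'a', 'b', 'c']
'b': index 2 in ['e', 'a', 'b', 'c'] -> ['b', 'e', 'a', 'c']
'b': index 0 in ['b', 'e', 'a', 'c'] -> ['b', 'e', 'a', 'c']
'e': index 1 in ['b', 'e', 'a', 'c'] -> ['e', 'b', 'a', 'c']
'a': index 2 in ['e', 'b', 'a', 'c'] -> ['a', 'e', 'b', 'c']
'c': index 3 in ['a', 'e', 'b', 'c'] -> ['c', 'a', 'e', 'b']
'b': index 3 in ['c', 'a', 'e', 'b'] -> ['b', 'c', 'a', 'e']
'a': index 2 in ['b', 'c', 'a', 'e'] -> ['a', 'b', 'c', 'e']
'b': index 1 in ['a', 'b', 'c', 'e'] -> ['b', 'a', 'c', 'e']
'c': index 2 in ['b', 'a', 'c', 'e'] -> ['c', 'b', 'a', 'e']


Output: [3, 2, 0, 1, 2, 3, 3, 2, 1, 2]


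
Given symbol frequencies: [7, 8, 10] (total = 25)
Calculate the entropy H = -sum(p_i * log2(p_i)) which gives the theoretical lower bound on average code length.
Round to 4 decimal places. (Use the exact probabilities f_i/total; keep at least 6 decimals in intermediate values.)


Per-symbol terms -p_i * log2(p_i) with p_i = f_i/25:
  p = 7/25 = 0.280000: log2(p) = -1.836501, -p*log2(p) = 0.514220
  p = 8/25 = 0.320000: log2(p) = -1.643856, -p*log2(p) = 0.526034
  p = 10/25 = 0.400000: log2(p) = -1.321928, -p*log2(p) = 0.528771
H = 0.514220 + 0.526034 + 0.528771 = 1.569025

H = 1.569 bits/symbol


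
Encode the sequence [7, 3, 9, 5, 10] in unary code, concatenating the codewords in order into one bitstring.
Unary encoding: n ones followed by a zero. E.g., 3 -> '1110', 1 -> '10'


Encode each number as n ones followed by a terminating 0:
  7 -> 11111110 (8 bits)
  3 -> 1110 (4 bits)
  9 -> 1111111110 (10 bits)
  5 -> 111110 (6 bits)
  10 -> 11111111110 (11 bits)
Total length = 8 + 4 + 10 + 6 + 11 = 39 bits.

Unary([7, 3, 9, 5, 10]) = 111111101110111111111011111011111111110 (39 bits)


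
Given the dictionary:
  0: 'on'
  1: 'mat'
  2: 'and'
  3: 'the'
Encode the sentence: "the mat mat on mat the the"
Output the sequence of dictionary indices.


Look up each word in the dictionary:
  'the' -> 3
  'mat' -> 1
  'mat' -> 1
  'on' -> 0
  'mat' -> 1
  'the' -> 3
  'the' -> 3

Encoded: [3, 1, 1, 0, 1, 3, 3]


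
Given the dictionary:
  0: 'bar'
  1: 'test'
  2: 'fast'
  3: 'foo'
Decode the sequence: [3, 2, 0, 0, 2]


Look up each index in the dictionary:
  3 -> 'foo'
  2 -> 'fast'
  0 -> 'bar'
  0 -> 'bar'
  2 -> 'fast'

Decoded: "foo fast bar bar fast"


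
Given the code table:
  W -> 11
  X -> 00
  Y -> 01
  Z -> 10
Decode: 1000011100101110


Decoding:
10 -> Z
00 -> X
01 -> Y
11 -> W
00 -> X
10 -> Z
11 -> W
10 -> Z


Result: ZXYWXZWZ


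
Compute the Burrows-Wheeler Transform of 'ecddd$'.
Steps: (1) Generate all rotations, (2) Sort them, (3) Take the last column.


Rotations (sorted):
  0: $ecddd -> last char: d
  1: cddd$e -> last char: e
  2: d$ecdd -> last char: d
  3: dd$ecd -> last char: d
  4: ddd$ec -> last char: c
  5: ecddd$ -> last char: $


BWT = deddc$


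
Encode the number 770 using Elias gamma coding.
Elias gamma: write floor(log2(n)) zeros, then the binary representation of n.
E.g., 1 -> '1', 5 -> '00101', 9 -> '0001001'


num_bits = floor(log2(770)) + 1 = 10
leading_zeros = num_bits - 1 = 9
binary(770) = 1100000010

Elias gamma(770) = '000000000' + '1100000010' = 0000000001100000010 (19 bits)


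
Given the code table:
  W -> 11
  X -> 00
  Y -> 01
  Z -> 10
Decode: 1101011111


Decoding:
11 -> W
01 -> Y
01 -> Y
11 -> W
11 -> W


Result: WYYWW


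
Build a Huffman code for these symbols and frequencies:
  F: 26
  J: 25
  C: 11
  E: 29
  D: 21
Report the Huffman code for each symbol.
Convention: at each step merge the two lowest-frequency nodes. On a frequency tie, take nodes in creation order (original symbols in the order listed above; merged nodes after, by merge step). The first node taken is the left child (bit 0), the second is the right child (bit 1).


Huffman tree construction:
Step 1: Merge C(11) + D(21) = 32
Step 2: Merge J(25) + F(26) = 51
Step 3: Merge E(29) + (C+D)(32) = 61
Step 4: Merge (J+F)(51) + (E+(C+D))(61) = 112
Read each symbol's code off the tree from the root (left child = 0, right child = 1).

Codes:
  F: 01 (length 2)
  J: 00 (length 2)
  C: 110 (length 3)
  E: 10 (length 2)
  D: 111 (length 3)
Average code length: 256/112 = 2.2857 bits/symbol


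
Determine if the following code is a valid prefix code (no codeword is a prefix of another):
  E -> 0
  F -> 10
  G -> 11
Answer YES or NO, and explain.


Checking each pair (does one codeword prefix another?):
  E='0' vs F='10': no prefix
  E='0' vs G='11': no prefix
  F='10' vs E='0': no prefix
  F='10' vs G='11': no prefix
  G='11' vs E='0': no prefix
  G='11' vs F='10': no prefix
No violation found over all pairs.

YES -- this is a valid prefix code. No codeword is a prefix of any other codeword.


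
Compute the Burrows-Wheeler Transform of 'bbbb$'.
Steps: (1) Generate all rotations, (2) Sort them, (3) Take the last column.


Rotations (sorted):
  0: $bbbb -> last char: b
  1: b$bbb -> last char: b
  2: bb$bb -> last char: b
  3: bbb$b -> last char: b
  4: bbbb$ -> last char: $


BWT = bbbb$


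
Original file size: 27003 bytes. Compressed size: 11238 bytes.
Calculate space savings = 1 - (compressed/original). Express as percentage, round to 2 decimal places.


ratio = compressed/original = 11238/27003 = 0.416176
savings = 1 - ratio = 1 - 0.416176 = 0.583824
as a percentage: 0.583824 * 100 = 58.38%

Space savings = 1 - 11238/27003 = 58.38%


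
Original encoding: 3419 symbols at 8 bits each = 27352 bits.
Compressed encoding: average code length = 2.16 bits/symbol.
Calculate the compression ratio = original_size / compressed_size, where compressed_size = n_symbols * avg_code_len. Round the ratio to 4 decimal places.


original_size = n_symbols * orig_bits = 3419 * 8 = 27352 bits
compressed_size = n_symbols * avg_code_len = 3419 * 2.16 = 7385.04 bits
ratio = original_size / compressed_size = 27352 / 7385.04 = 3.7037

Compression ratio = 3.7037


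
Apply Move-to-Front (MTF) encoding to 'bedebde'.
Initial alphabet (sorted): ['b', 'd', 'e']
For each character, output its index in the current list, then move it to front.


MTF encoding:
'b': index 0 in ['b', 'd', 'e'] -> ['b', 'd', 'e']
'e': index 2 in ['b', 'd', 'e'] -> ['e', 'b', 'd']
'd': index 2 in ['e', 'b', 'd'] -> ['d', 'e', 'b']
'e': index 1 in ['d', 'e', 'b'] -> ['e', 'd', 'b']
'b': index 2 in ['e', 'd', 'b'] -> ['b', 'e', 'd']
'd': index 2 in ['b', 'e', 'd'] -> ['d', 'b', 'e']
'e': index 2 in ['d', 'b', 'e'] -> ['e', 'd', 'b']


Output: [0, 2, 2, 1, 2, 2, 2]


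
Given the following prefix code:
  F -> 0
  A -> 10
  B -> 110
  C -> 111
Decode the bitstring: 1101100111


Decoding step by step:
Bits 110 -> B
Bits 110 -> B
Bits 0 -> F
Bits 111 -> C


Decoded message: BBFC


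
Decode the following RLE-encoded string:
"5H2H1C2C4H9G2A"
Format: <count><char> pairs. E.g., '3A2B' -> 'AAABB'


Expanding each <count><char> pair:
  5H -> 'HHHHH'
  2H -> 'HH'
  1C -> 'C'
  2C -> 'CC'
  4H -> 'HHHH'
  9G -> 'GGGGGGGGG'
  2A -> 'AA'

Decoded = HHHHHHHCCCHHHHGGGGGGGGGAA


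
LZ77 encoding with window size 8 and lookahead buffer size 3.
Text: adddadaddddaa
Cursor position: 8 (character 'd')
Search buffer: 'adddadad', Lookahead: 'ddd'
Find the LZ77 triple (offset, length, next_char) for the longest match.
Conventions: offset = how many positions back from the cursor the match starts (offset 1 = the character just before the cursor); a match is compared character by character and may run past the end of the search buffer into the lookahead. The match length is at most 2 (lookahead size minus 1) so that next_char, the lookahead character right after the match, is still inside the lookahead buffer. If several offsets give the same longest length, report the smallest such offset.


Try each offset into the search buffer:
  offset=1 (pos 7, char 'd'): match length 2
  offset=2 (pos 6, char 'a'): match length 0
  offset=3 (pos 5, char 'd'): match length 1
  offset=4 (pos 4, char 'a'): match length 0
  offset=5 (pos 3, char 'd'): match length 1
  offset=6 (pos 2, char 'd'): match length 2
  offset=7 (pos 1, char 'd'): match length 2
  offset=8 (pos 0, char 'a'): match length 0
Longest match has length 2, found at offsets 1, 6, 7; take the smallest, offset 1.
next_char = character at position 8 + 2 = 10 -> 'd'

Best match: offset=1, length=2 (matching 'dd' starting at position 7)
LZ77 triple: (1, 2, 'd')


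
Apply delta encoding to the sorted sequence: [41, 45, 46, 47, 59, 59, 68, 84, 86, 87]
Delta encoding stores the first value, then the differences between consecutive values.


First value: 41
Deltas:
  45 - 41 = 4
  46 - 45 = 1
  47 - 46 = 1
  59 - 47 = 12
  59 - 59 = 0
  68 - 59 = 9
  84 - 68 = 16
  86 - 84 = 2
  87 - 86 = 1


Delta encoded: [41, 4, 1, 1, 12, 0, 9, 16, 2, 1]


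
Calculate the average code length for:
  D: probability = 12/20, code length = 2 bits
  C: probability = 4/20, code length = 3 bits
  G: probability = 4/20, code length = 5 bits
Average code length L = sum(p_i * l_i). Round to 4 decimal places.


Weighted contributions p_i * l_i:
  D: (12/20) * 2 = 24/20
  C: (4/20) * 3 = 12/20
  G: (4/20) * 5 = 20/20
Sum = (24 + 12 + 20)/20 = 56/20

L = 56/20 = 2.8000 bits/symbol


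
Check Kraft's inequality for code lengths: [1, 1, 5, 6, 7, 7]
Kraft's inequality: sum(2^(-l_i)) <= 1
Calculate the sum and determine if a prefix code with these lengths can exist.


Sum = 2^(-1) + 2^(-1) + 2^(-5) + 2^(-6) + 2^(-7) + 2^(-7)
    = 0.5 + 0.5 + 0.03125 + 0.015625 + 0.0078125 + 0.0078125
    = 136/128 = 1.0625
Since 1.0625 > 1, Kraft's inequality is NOT satisfied.
A prefix code with these lengths CANNOT exist.

Kraft sum = 1.0625. Not satisfied.


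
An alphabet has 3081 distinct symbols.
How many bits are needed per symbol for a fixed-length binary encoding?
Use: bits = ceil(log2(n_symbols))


log2(3081) = 11.5892
Bracket: 2^11 = 2048 < 3081 <= 2^12 = 4096
So ceil(log2(3081)) = 12

bits = ceil(log2(3081)) = ceil(11.5892) = 12 bits


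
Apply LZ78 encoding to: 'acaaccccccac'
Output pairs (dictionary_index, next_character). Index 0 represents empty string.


LZ78 encoding steps:
Dictionary: {0: ''}
Step 1: w='' (idx 0), next='a' -> output (0, 'a'), add 'a' as idx 1
Step 2: w='' (idx 0), next='c' -> output (0, 'c'), add 'c' as idx 2
Step 3: w='a' (idx 1), next='a' -> output (1, 'a'), add 'aa' as idx 3
Step 4: w='c' (idx 2), next='c' -> output (2, 'c'), add 'cc' as idx 4
Step 5: w='cc' (idx 4), next='c' -> output (4, 'c'), add 'ccc' as idx 5
Step 6: w='c' (idx 2), next='a' -> output (2, 'a'), add 'ca' as idx 6
Step 7: w='c' (idx 2), end of input -> output (2, '')


Encoded: [(0, 'a'), (0, 'c'), (1, 'a'), (2, 'c'), (4, 'c'), (2, 'a'), (2, '')]


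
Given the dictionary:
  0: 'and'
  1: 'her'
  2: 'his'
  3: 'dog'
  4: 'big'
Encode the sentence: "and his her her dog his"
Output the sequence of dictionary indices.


Look up each word in the dictionary:
  'and' -> 0
  'his' -> 2
  'her' -> 1
  'her' -> 1
  'dog' -> 3
  'his' -> 2

Encoded: [0, 2, 1, 1, 3, 2]


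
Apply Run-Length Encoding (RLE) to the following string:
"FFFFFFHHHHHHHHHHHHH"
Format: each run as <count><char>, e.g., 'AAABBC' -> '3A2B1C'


Scanning runs left to right:
  i=0: run of 'F' x 6 -> '6F'
  i=6: run of 'H' x 13 -> '13H'

RLE = 6F13H


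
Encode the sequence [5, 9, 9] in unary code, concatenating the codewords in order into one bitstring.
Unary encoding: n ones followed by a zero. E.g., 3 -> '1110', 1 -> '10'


Encode each number as n ones followed by a terminating 0:
  5 -> 111110 (6 bits)
  9 -> 1111111110 (10 bits)
  9 -> 1111111110 (10 bits)
Total length = 6 + 10 + 10 = 26 bits.

Unary([5, 9, 9]) = 11111011111111101111111110 (26 bits)


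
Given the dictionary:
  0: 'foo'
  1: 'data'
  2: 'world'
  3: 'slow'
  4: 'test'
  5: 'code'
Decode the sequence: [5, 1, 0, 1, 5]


Look up each index in the dictionary:
  5 -> 'code'
  1 -> 'data'
  0 -> 'foo'
  1 -> 'data'
  5 -> 'code'

Decoded: "code data foo data code"


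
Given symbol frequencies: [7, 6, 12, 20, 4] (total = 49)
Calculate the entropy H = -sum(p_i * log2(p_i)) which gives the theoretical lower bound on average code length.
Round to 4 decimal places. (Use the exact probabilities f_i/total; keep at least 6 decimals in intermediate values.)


Per-symbol terms -p_i * log2(p_i) with p_i = f_i/49:
  p = 7/49 = 0.142857: log2(p) = -2.807355, -p*log2(p) = 0.401051
  p = 6/49 = 0.122449: log2(p) = -3.029747, -p*log2(p) = 0.370989
  p = 12/49 = 0.244898: log2(p) = -2.029747, -p*log2(p) = 0.497081
  p = 20/49 = 0.408163: log2(p) = -1.292782, -p*log2(p) = 0.527666
  p = 4/49 = 0.081633: log2(p) = -3.614710, -p*log2(p) = 0.295078
H = 0.401051 + 0.370989 + 0.497081 + 0.527666 + 0.295078 = 2.091865

H = 2.0919 bits/symbol


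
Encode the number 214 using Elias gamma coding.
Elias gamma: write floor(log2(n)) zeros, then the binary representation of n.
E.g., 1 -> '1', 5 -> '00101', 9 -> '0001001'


num_bits = floor(log2(214)) + 1 = 8
leading_zeros = num_bits - 1 = 7
binary(214) = 11010110

Elias gamma(214) = '0000000' + '11010110' = 000000011010110 (15 bits)


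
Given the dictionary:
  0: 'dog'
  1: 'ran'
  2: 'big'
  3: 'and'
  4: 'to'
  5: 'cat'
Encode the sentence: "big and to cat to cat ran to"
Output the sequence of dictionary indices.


Look up each word in the dictionary:
  'big' -> 2
  'and' -> 3
  'to' -> 4
  'cat' -> 5
  'to' -> 4
  'cat' -> 5
  'ran' -> 1
  'to' -> 4

Encoded: [2, 3, 4, 5, 4, 5, 1, 4]


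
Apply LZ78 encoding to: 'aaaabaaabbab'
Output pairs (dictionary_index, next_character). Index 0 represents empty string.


LZ78 encoding steps:
Dictionary: {0: ''}
Step 1: w='' (idx 0), next='a' -> output (0, 'a'), add 'a' as idx 1
Step 2: w='a' (idx 1), next='a' -> output (1, 'a'), add 'aa' as idx 2
Step 3: w='a' (idx 1), next='b' -> output (1, 'b'), add 'ab' as idx 3
Step 4: w='aa' (idx 2), next='a' -> output (2, 'a'), add 'aaa' as idx 4
Step 5: w='' (idx 0), next='b' -> output (0, 'b'), add 'b' as idx 5
Step 6: w='b' (idx 5), next='a' -> output (5, 'a'), add 'ba' as idx 6
Step 7: w='b' (idx 5), end of input -> output (5, '')


Encoded: [(0, 'a'), (1, 'a'), (1, 'b'), (2, 'a'), (0, 'b'), (5, 'a'), (5, '')]


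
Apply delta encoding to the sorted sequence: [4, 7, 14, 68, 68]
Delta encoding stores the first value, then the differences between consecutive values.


First value: 4
Deltas:
  7 - 4 = 3
  14 - 7 = 7
  68 - 14 = 54
  68 - 68 = 0


Delta encoded: [4, 3, 7, 54, 0]


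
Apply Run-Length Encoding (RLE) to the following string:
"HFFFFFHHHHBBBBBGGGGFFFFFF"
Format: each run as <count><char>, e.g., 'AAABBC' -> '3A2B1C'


Scanning runs left to right:
  i=0: run of 'H' x 1 -> '1H'
  i=1: run of 'F' x 5 -> '5F'
  i=6: run of 'H' x 4 -> '4H'
  i=10: run of 'B' x 5 -> '5B'
  i=15: run of 'G' x 4 -> '4G'
  i=19: run of 'F' x 6 -> '6F'

RLE = 1H5F4H5B4G6F


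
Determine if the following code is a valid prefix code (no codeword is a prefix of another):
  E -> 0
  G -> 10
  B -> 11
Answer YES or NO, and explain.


Checking each pair (does one codeword prefix another?):
  E='0' vs G='10': no prefix
  E='0' vs B='11': no prefix
  G='10' vs E='0': no prefix
  G='10' vs B='11': no prefix
  B='11' vs E='0': no prefix
  B='11' vs G='10': no prefix
No violation found over all pairs.

YES -- this is a valid prefix code. No codeword is a prefix of any other codeword.


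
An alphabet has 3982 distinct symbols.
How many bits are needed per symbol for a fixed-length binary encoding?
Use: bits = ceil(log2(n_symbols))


log2(3982) = 11.9593
Bracket: 2^11 = 2048 < 3982 <= 2^12 = 4096
So ceil(log2(3982)) = 12

bits = ceil(log2(3982)) = ceil(11.9593) = 12 bits


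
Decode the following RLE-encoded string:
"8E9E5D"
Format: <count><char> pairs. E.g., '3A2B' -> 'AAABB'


Expanding each <count><char> pair:
  8E -> 'EEEEEEEE'
  9E -> 'EEEEEEEEE'
  5D -> 'DDDDD'

Decoded = EEEEEEEEEEEEEEEEEDDDDD


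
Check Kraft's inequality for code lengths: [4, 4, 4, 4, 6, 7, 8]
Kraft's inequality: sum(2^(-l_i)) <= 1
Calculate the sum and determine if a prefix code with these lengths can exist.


Sum = 2^(-4) + 2^(-4) + 2^(-4) + 2^(-4) + 2^(-6) + 2^(-7) + 2^(-8)
    = 0.0625 + 0.0625 + 0.0625 + 0.0625 + 0.015625 + 0.0078125 + 0.00390625
    = 71/256 = 0.27734375
Since 0.27734375 <= 1, Kraft's inequality IS satisfied.
A prefix code with these lengths CAN exist.

Kraft sum = 0.27734375. Satisfied.


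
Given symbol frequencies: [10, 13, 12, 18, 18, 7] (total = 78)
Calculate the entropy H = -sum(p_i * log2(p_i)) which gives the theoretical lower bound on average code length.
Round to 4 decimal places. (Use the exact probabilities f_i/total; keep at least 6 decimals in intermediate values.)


Per-symbol terms -p_i * log2(p_i) with p_i = f_i/78:
  p = 10/78 = 0.128205: log2(p) = -2.963474, -p*log2(p) = 0.379933
  p = 13/78 = 0.166667: log2(p) = -2.584963, -p*log2(p) = 0.430827
  p = 12/78 = 0.153846: log2(p) = -2.700440, -p*log2(p) = 0.415452
  p = 18/78 = 0.230769: log2(p) = -2.115477, -p*log2(p) = 0.488187
  p = 18/78 = 0.230769: log2(p) = -2.115477, -p*log2(p) = 0.488187
  p = 7/78 = 0.089744: log2(p) = -3.478047, -p*log2(p) = 0.312132
H = 0.379933 + 0.430827 + 0.415452 + 0.488187 + 0.488187 + 0.312132 = 2.514718

H = 2.5147 bits/symbol


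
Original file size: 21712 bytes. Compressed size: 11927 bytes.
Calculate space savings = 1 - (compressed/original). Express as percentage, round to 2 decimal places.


ratio = compressed/original = 11927/21712 = 0.549328
savings = 1 - ratio = 1 - 0.549328 = 0.450672
as a percentage: 0.450672 * 100 = 45.07%

Space savings = 1 - 11927/21712 = 45.07%


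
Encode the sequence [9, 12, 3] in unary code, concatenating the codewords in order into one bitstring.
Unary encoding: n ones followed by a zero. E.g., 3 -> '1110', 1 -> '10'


Encode each number as n ones followed by a terminating 0:
  9 -> 1111111110 (10 bits)
  12 -> 1111111111110 (13 bits)
  3 -> 1110 (4 bits)
Total length = 10 + 13 + 4 = 27 bits.

Unary([9, 12, 3]) = 111111111011111111111101110 (27 bits)


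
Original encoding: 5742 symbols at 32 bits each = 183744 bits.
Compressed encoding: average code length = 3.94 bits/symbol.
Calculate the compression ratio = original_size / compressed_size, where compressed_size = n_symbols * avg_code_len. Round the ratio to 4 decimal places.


original_size = n_symbols * orig_bits = 5742 * 32 = 183744 bits
compressed_size = n_symbols * avg_code_len = 5742 * 3.94 = 22623.48 bits
ratio = original_size / compressed_size = 183744 / 22623.48 = 8.1218

Compression ratio = 8.1218


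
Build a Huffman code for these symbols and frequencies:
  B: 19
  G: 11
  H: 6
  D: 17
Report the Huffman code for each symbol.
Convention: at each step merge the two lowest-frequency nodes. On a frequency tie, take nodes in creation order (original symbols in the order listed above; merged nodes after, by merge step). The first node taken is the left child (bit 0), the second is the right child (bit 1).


Huffman tree construction:
Step 1: Merge H(6) + G(11) = 17
Step 2: Merge D(17) + (H+G)(17) = 34
Step 3: Merge B(19) + (D+(H+G))(34) = 53
Read each symbol's code off the tree from the root (left child = 0, right child = 1).

Codes:
  B: 0 (length 1)
  G: 111 (length 3)
  H: 110 (length 3)
  D: 10 (length 2)
Average code length: 104/53 = 1.9623 bits/symbol


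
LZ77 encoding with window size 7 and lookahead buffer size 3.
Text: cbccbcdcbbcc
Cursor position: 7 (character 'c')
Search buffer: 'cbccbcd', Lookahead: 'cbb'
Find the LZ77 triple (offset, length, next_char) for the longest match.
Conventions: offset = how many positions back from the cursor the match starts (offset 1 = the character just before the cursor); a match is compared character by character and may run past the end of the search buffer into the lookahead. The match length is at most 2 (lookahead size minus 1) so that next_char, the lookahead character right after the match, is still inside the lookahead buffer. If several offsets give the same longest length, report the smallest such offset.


Try each offset into the search buffer:
  offset=1 (pos 6, char 'd'): match length 0
  offset=2 (pos 5, char 'c'): match length 1
  offset=3 (pos 4, char 'b'): match length 0
  offset=4 (pos 3, char 'c'): match length 2
  offset=5 (pos 2, char 'c'): match length 1
  offset=6 (pos 1, char 'b'): match length 0
  offset=7 (pos 0, char 'c'): match length 2
Longest match has length 2, found at offsets 4, 7; take the smallest, offset 4.
next_char = character at position 7 + 2 = 9 -> 'b'

Best match: offset=4, length=2 (matching 'cb' starting at position 3)
LZ77 triple: (4, 2, 'b')


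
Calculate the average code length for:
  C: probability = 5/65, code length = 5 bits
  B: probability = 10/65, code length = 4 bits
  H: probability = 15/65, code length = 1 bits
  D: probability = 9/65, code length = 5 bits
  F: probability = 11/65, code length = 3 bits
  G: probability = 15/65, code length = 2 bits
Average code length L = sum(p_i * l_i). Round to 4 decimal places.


Weighted contributions p_i * l_i:
  C: (5/65) * 5 = 25/65
  B: (10/65) * 4 = 40/65
  H: (15/65) * 1 = 15/65
  D: (9/65) * 5 = 45/65
  F: (11/65) * 3 = 33/65
  G: (15/65) * 2 = 30/65
Sum = (25 + 40 + 15 + 45 + 33 + 30)/65 = 188/65

L = 188/65 = 2.8923 bits/symbol


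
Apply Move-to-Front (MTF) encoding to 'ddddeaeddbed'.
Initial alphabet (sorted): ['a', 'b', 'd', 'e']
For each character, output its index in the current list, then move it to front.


MTF encoding:
'd': index 2 in ['a', 'b', 'd', 'e'] -> ['d', 'a', 'b', 'e']
'd': index 0 in ['d', 'a', 'b', 'e'] -> ['d', 'a', 'b', 'e']
'd': index 0 in ['d', 'a', 'b', 'e'] -> ['d', 'a', 'b', 'e']
'd': index 0 in ['d', 'a', 'b', 'e'] -> ['d', 'a', 'b', 'e']
'e': index 3 in ['d', 'a', 'b', 'e'] -> ['e', 'd', 'a', 'b']
'a': index 2 in ['e', 'd', 'a', 'b'] -> ['a', 'e', 'd', 'b']
'e': index 1 in ['a', 'e', 'd', 'b'] -> ['e', 'a', 'd', 'b']
'd': index 2 in ['e', 'a', 'd', 'b'] -> ['d', 'e', 'a', 'b']
'd': index 0 in ['d', 'e', 'a', 'b'] -> ['d', 'e', 'a', 'b']
'b': index 3 in ['d', 'e', 'a', 'b'] -> ['b', 'd', 'e', 'a']
'e': index 2 in ['b', 'd', 'e', 'a'] -> ['e', 'b', 'd', 'a']
'd': index 2 in ['e', 'b', 'd', 'a'] -> ['d', 'e', 'b', 'a']


Output: [2, 0, 0, 0, 3, 2, 1, 2, 0, 3, 2, 2]


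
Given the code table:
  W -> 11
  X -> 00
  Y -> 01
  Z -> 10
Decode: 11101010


Decoding:
11 -> W
10 -> Z
10 -> Z
10 -> Z


Result: WZZZ


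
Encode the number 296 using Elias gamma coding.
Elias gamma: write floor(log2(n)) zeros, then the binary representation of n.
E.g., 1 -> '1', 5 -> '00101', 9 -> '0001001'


num_bits = floor(log2(296)) + 1 = 9
leading_zeros = num_bits - 1 = 8
binary(296) = 100101000

Elias gamma(296) = '00000000' + '100101000' = 00000000100101000 (17 bits)


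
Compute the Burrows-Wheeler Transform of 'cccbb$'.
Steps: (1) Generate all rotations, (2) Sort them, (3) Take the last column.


Rotations (sorted):
  0: $cccbb -> last char: b
  1: b$cccb -> last char: b
  2: bb$ccc -> last char: c
  3: cbb$cc -> last char: c
  4: ccbb$c -> last char: c
  5: cccbb$ -> last char: $


BWT = bbccc$


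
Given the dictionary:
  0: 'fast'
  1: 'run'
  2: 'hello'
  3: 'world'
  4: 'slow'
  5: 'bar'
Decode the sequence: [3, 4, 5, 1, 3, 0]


Look up each index in the dictionary:
  3 -> 'world'
  4 -> 'slow'
  5 -> 'bar'
  1 -> 'run'
  3 -> 'world'
  0 -> 'fast'

Decoded: "world slow bar run world fast"


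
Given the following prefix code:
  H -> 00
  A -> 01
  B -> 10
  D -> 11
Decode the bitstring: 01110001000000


Decoding step by step:
Bits 01 -> A
Bits 11 -> D
Bits 00 -> H
Bits 01 -> A
Bits 00 -> H
Bits 00 -> H
Bits 00 -> H


Decoded message: ADHAHHH


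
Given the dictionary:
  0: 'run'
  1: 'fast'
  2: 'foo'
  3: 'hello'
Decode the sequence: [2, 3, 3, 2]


Look up each index in the dictionary:
  2 -> 'foo'
  3 -> 'hello'
  3 -> 'hello'
  2 -> 'foo'

Decoded: "foo hello hello foo"


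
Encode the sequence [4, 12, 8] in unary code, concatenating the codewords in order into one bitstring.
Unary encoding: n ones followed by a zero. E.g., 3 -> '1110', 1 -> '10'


Encode each number as n ones followed by a terminating 0:
  4 -> 11110 (5 bits)
  12 -> 1111111111110 (13 bits)
  8 -> 111111110 (9 bits)
Total length = 5 + 13 + 9 = 27 bits.

Unary([4, 12, 8]) = 111101111111111110111111110 (27 bits)


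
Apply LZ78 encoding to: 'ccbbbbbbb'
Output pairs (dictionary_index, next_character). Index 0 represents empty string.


LZ78 encoding steps:
Dictionary: {0: ''}
Step 1: w='' (idx 0), next='c' -> output (0, 'c'), add 'c' as idx 1
Step 2: w='c' (idx 1), next='b' -> output (1, 'b'), add 'cb' as idx 2
Step 3: w='' (idx 0), next='b' -> output (0, 'b'), add 'b' as idx 3
Step 4: w='b' (idx 3), next='b' -> output (3, 'b'), add 'bb' as idx 4
Step 5: w='bb' (idx 4), next='b' -> output (4, 'b'), add 'bbb' as idx 5


Encoded: [(0, 'c'), (1, 'b'), (0, 'b'), (3, 'b'), (4, 'b')]


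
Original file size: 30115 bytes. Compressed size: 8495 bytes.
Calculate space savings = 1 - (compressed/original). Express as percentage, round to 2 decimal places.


ratio = compressed/original = 8495/30115 = 0.282085
savings = 1 - ratio = 1 - 0.282085 = 0.717915
as a percentage: 0.717915 * 100 = 71.79%

Space savings = 1 - 8495/30115 = 71.79%


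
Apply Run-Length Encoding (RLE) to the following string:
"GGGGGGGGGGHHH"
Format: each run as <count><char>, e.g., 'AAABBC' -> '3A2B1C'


Scanning runs left to right:
  i=0: run of 'G' x 10 -> '10G'
  i=10: run of 'H' x 3 -> '3H'

RLE = 10G3H


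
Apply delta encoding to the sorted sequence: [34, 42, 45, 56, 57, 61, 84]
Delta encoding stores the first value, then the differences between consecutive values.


First value: 34
Deltas:
  42 - 34 = 8
  45 - 42 = 3
  56 - 45 = 11
  57 - 56 = 1
  61 - 57 = 4
  84 - 61 = 23


Delta encoded: [34, 8, 3, 11, 1, 4, 23]


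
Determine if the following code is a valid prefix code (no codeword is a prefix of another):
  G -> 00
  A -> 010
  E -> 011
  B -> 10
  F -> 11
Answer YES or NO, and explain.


Checking each pair (does one codeword prefix another?):
  G='00' vs A='010': no prefix
  G='00' vs E='011': no prefix
  G='00' vs B='10': no prefix
  G='00' vs F='11': no prefix
  A='010' vs G='00': no prefix
  A='010' vs E='011': no prefix
  A='010' vs B='10': no prefix
  A='010' vs F='11': no prefix
  E='011' vs G='00': no prefix
  E='011' vs A='010': no prefix
  E='011' vs B='10': no prefix
  E='011' vs F='11': no prefix
  B='10' vs G='00': no prefix
  B='10' vs A='010': no prefix
  B='10' vs E='011': no prefix
  B='10' vs F='11': no prefix
  F='11' vs G='00': no prefix
  F='11' vs A='010': no prefix
  F='11' vs E='011': no prefix
  F='11' vs B='10': no prefix
No violation found over all pairs.

YES -- this is a valid prefix code. No codeword is a prefix of any other codeword.


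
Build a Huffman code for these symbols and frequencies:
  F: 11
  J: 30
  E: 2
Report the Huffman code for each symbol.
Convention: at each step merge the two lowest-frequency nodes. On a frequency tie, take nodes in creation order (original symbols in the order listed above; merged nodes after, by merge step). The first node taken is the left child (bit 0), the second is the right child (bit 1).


Huffman tree construction:
Step 1: Merge E(2) + F(11) = 13
Step 2: Merge (E+F)(13) + J(30) = 43
Read each symbol's code off the tree from the root (left child = 0, right child = 1).

Codes:
  F: 01 (length 2)
  J: 1 (length 1)
  E: 00 (length 2)
Average code length: 56/43 = 1.3023 bits/symbol


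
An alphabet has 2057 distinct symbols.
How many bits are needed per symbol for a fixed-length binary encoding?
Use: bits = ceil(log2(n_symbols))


log2(2057) = 11.0063
Bracket: 2^11 = 2048 < 2057 <= 2^12 = 4096
So ceil(log2(2057)) = 12

bits = ceil(log2(2057)) = ceil(11.0063) = 12 bits


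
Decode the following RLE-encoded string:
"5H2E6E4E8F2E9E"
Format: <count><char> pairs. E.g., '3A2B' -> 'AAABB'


Expanding each <count><char> pair:
  5H -> 'HHHHH'
  2E -> 'EE'
  6E -> 'EEEEEE'
  4E -> 'EEEE'
  8F -> 'FFFFFFFF'
  2E -> 'EE'
  9E -> 'EEEEEEEEE'

Decoded = HHHHHEEEEEEEEEEEEFFFFFFFFEEEEEEEEEEE


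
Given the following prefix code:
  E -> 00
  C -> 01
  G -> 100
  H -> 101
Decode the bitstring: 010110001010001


Decoding step by step:
Bits 01 -> C
Bits 01 -> C
Bits 100 -> G
Bits 01 -> C
Bits 01 -> C
Bits 00 -> E
Bits 01 -> C


Decoded message: CCGCCEC


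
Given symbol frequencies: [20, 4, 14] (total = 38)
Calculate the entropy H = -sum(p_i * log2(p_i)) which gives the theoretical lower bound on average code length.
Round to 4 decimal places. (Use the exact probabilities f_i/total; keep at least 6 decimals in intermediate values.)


Per-symbol terms -p_i * log2(p_i) with p_i = f_i/38:
  p = 20/38 = 0.526316: log2(p) = -0.925999, -p*log2(p) = 0.487368
  p = 4/38 = 0.105263: log2(p) = -3.247928, -p*log2(p) = 0.341887
  p = 14/38 = 0.368421: log2(p) = -1.440573, -p*log2(p) = 0.530737
H = 0.487368 + 0.341887 + 0.530737 = 1.359992

H = 1.36 bits/symbol


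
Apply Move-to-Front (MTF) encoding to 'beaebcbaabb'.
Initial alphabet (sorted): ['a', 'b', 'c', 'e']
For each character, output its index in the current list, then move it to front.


MTF encoding:
'b': index 1 in ['a', 'b', 'c', 'e'] -> ['b', 'a', 'c', 'e']
'e': index 3 in ['b', 'a', 'c', 'e'] -> ['e', 'b', 'a', 'c']
'a': index 2 in ['e', 'b', 'a', 'c'] -> ['a', 'e', 'b', 'c']
'e': index 1 in ['a', 'e', 'b', 'c'] -> ['e', 'a', 'b', 'c']
'b': index 2 in ['e', 'a', 'b', 'c'] -> ['b', 'e', 'a', 'c']
'c': index 3 in ['b', 'e', 'a', 'c'] -> ['c', 'b', 'e', 'a']
'b': index 1 in ['c', 'b', 'e', 'a'] -> ['b', 'c', 'e', 'a']
'a': index 3 in ['b', 'c', 'e', 'a'] -> ['a', 'b', 'c', 'e']
'a': index 0 in ['a', 'b', 'c', 'e'] -> ['a', 'b', 'c', 'e']
'b': index 1 in ['a', 'b', 'c', 'e'] -> ['b', 'a', 'c', 'e']
'b': index 0 in ['b', 'a', 'c', 'e'] -> ['b', 'a', 'c', 'e']


Output: [1, 3, 2, 1, 2, 3, 1, 3, 0, 1, 0]


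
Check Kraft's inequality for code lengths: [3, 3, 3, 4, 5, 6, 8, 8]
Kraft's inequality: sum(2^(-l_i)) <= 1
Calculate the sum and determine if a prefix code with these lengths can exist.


Sum = 2^(-3) + 2^(-3) + 2^(-3) + 2^(-4) + 2^(-5) + 2^(-6) + 2^(-8) + 2^(-8)
    = 0.125 + 0.125 + 0.125 + 0.0625 + 0.03125 + 0.015625 + 0.00390625 + 0.00390625
    = 126/256 = 0.4921875
Since 0.4921875 <= 1, Kraft's inequality IS satisfied.
A prefix code with these lengths CAN exist.

Kraft sum = 0.4921875. Satisfied.


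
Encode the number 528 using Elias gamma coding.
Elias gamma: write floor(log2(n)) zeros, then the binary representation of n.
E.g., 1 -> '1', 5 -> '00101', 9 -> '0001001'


num_bits = floor(log2(528)) + 1 = 10
leading_zeros = num_bits - 1 = 9
binary(528) = 1000010000

Elias gamma(528) = '000000000' + '1000010000' = 0000000001000010000 (19 bits)


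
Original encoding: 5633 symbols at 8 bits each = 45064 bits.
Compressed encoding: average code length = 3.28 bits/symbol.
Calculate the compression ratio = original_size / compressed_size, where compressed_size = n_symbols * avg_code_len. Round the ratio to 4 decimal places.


original_size = n_symbols * orig_bits = 5633 * 8 = 45064 bits
compressed_size = n_symbols * avg_code_len = 5633 * 3.28 = 18476.24 bits
ratio = original_size / compressed_size = 45064 / 18476.24 = 2.439

Compression ratio = 2.439


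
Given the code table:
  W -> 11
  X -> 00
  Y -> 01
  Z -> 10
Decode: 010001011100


Decoding:
01 -> Y
00 -> X
01 -> Y
01 -> Y
11 -> W
00 -> X


Result: YXYYWX


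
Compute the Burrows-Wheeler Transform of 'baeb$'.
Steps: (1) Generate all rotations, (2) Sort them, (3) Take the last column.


Rotations (sorted):
  0: $baeb -> last char: b
  1: aeb$b -> last char: b
  2: b$bae -> last char: e
  3: baeb$ -> last char: $
  4: eb$ba -> last char: a


BWT = bbe$a


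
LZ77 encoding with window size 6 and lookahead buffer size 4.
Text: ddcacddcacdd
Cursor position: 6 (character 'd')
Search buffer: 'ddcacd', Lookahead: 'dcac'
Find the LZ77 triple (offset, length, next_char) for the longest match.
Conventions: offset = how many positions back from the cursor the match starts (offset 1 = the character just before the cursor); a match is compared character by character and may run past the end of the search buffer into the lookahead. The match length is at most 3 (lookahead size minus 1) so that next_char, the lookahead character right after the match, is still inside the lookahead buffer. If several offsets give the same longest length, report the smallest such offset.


Try each offset into the search buffer:
  offset=1 (pos 5, char 'd'): match length 1
  offset=2 (pos 4, char 'c'): match length 0
  offset=3 (pos 3, char 'a'): match length 0
  offset=4 (pos 2, char 'c'): match length 0
  offset=5 (pos 1, char 'd'): match length 3
  offset=6 (pos 0, char 'd'): match length 1
Longest match has length 3 at offset 5.
next_char = character at position 6 + 3 = 9 -> 'c'

Best match: offset=5, length=3 (matching 'dca' starting at position 1)
LZ77 triple: (5, 3, 'c')


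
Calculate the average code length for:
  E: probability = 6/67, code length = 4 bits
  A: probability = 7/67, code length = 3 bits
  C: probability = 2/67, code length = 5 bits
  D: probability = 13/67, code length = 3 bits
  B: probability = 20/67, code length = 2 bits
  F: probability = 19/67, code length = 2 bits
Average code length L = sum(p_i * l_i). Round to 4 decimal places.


Weighted contributions p_i * l_i:
  E: (6/67) * 4 = 24/67
  A: (7/67) * 3 = 21/67
  C: (2/67) * 5 = 10/67
  D: (13/67) * 3 = 39/67
  B: (20/67) * 2 = 40/67
  F: (19/67) * 2 = 38/67
Sum = (24 + 21 + 10 + 39 + 40 + 38)/67 = 172/67

L = 172/67 = 2.5672 bits/symbol


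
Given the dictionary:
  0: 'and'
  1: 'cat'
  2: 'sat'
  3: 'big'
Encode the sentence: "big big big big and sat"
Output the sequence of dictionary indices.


Look up each word in the dictionary:
  'big' -> 3
  'big' -> 3
  'big' -> 3
  'big' -> 3
  'and' -> 0
  'sat' -> 2

Encoded: [3, 3, 3, 3, 0, 2]


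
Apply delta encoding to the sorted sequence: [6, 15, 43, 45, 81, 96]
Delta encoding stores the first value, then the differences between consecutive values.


First value: 6
Deltas:
  15 - 6 = 9
  43 - 15 = 28
  45 - 43 = 2
  81 - 45 = 36
  96 - 81 = 15


Delta encoded: [6, 9, 28, 2, 36, 15]


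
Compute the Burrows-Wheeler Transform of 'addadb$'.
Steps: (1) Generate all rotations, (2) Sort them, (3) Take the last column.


Rotations (sorted):
  0: $addadb -> last char: b
  1: adb$add -> last char: d
  2: addadb$ -> last char: $
  3: b$addad -> last char: d
  4: dadb$ad -> last char: d
  5: db$adda -> last char: a
  6: ddadb$a -> last char: a


BWT = bd$ddaa


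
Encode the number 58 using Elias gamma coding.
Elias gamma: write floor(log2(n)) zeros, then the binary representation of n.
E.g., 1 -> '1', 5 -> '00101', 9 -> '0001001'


num_bits = floor(log2(58)) + 1 = 6
leading_zeros = num_bits - 1 = 5
binary(58) = 111010

Elias gamma(58) = '00000' + '111010' = 00000111010 (11 bits)


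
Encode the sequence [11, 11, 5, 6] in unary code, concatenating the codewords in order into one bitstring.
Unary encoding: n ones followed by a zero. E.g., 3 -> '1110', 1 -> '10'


Encode each number as n ones followed by a terminating 0:
  11 -> 111111111110 (12 bits)
  11 -> 111111111110 (12 bits)
  5 -> 111110 (6 bits)
  6 -> 1111110 (7 bits)
Total length = 12 + 12 + 6 + 7 = 37 bits.

Unary([11, 11, 5, 6]) = 1111111111101111111111101111101111110 (37 bits)


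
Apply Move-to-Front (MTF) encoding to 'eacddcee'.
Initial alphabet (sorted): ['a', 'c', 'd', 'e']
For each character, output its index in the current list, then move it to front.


MTF encoding:
'e': index 3 in ['a', 'c', 'd', 'e'] -> ['e', 'a', 'c', 'd']
'a': index 1 in ['e', 'a', 'c', 'd'] -> ['a', 'e', 'c', 'd']
'c': index 2 in ['a', 'e', 'c', 'd'] -> ['c', 'a', 'e', 'd']
'd': index 3 in ['c', 'a', 'e', 'd'] -> ['d', 'c', 'a', 'e']
'd': index 0 in ['d', 'c', 'a', 'e'] -> ['d', 'c', 'a', 'e']
'c': index 1 in ['d', 'c', 'a', 'e'] -> ['c', 'd', 'a', 'e']
'e': index 3 in ['c', 'd', 'a', 'e'] -> ['e', 'c', 'd', 'a']
'e': index 0 in ['e', 'c', 'd', 'a'] -> ['e', 'c', 'd', 'a']


Output: [3, 1, 2, 3, 0, 1, 3, 0]


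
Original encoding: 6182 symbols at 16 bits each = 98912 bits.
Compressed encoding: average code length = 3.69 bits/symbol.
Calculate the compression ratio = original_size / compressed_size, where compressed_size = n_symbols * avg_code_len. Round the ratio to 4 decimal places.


original_size = n_symbols * orig_bits = 6182 * 16 = 98912 bits
compressed_size = n_symbols * avg_code_len = 6182 * 3.69 = 22811.58 bits
ratio = original_size / compressed_size = 98912 / 22811.58 = 4.336

Compression ratio = 4.336
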